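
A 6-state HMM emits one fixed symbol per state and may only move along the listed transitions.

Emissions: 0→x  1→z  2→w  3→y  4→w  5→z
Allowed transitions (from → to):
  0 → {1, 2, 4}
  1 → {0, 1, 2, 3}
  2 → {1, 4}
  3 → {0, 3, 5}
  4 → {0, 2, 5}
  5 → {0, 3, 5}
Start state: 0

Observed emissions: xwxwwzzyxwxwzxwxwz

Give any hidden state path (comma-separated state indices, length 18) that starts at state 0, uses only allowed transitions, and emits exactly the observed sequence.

0,4,0,2,4,5,5,3,0,4,0,4,5,0,4,0,4,5

  t0 'x' -> {0}, take 0 (start)
  t1 'w' -> {2,4}, take 4 (0->4 ok)
  t2 'x' -> {0}, take 0 (4->0 ok)
  t3 'w' -> {2,4}, take 2 (0->2 ok)
  t4 'w' -> {2,4}, take 4 (2->4 ok)
  t5 'z' -> {1,5}, take 5 (4->5 ok)
  t6 'z' -> {1,5}, take 5 (5->5 ok)
  t7 'y' -> {3}, take 3 (5->3 ok)
  t8 'x' -> {0}, take 0 (3->0 ok)
  t9 'w' -> {2,4}, take 4 (0->4 ok)
  t10 'x' -> {0}, take 0 (4->0 ok)
  t11 'w' -> {2,4}, take 4 (0->4 ok)
  t12 'z' -> {1,5}, take 5 (4->5 ok)
  t13 'x' -> {0}, take 0 (5->0 ok)
  t14 'w' -> {2,4}, take 4 (0->4 ok)
  t15 'x' -> {0}, take 0 (4->0 ok)
  t16 'w' -> {2,4}, take 4 (0->4 ok)
  t17 'z' -> {1,5}, take 5 (4->5 ok)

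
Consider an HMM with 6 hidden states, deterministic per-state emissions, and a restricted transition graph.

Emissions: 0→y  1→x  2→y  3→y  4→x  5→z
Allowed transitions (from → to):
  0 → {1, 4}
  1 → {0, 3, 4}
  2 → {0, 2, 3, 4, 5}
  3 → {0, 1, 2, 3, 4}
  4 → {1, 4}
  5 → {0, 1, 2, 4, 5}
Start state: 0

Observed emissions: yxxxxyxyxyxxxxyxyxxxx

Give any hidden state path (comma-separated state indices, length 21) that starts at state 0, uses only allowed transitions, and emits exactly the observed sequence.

0,4,4,4,1,0,1,0,1,0,4,4,4,1,0,1,3,1,4,4,4

  pos 0: y in {0,2,3}, choose 0; start
  pos 1: x in {1,4}, choose 4; 0->4 ok
  pos 2: x in {1,4}, choose 4; 4->4 ok
  pos 3: x in {1,4}, choose 4; 4->4 ok
  pos 4: x in {1,4}, choose 1; 4->1 ok
  pos 5: y in {0,2,3}, choose 0; 1->0 ok
  pos 6: x in {1,4}, choose 1; 0->1 ok
  pos 7: y in {0,2,3}, choose 0; 1->0 ok
  pos 8: x in {1,4}, choose 1; 0->1 ok
  pos 9: y in {0,2,3}, choose 0; 1->0 ok
  pos 10: x in {1,4}, choose 4; 0->4 ok
  pos 11: x in {1,4}, choose 4; 4->4 ok
  pos 12: x in {1,4}, choose 4; 4->4 ok
  pos 13: x in {1,4}, choose 1; 4->1 ok
  pos 14: y in {0,2,3}, choose 0; 1->0 ok
  pos 15: x in {1,4}, choose 1; 0->1 ok
  pos 16: y in {0,2,3}, choose 3; 1->3 ok
  pos 17: x in {1,4}, choose 1; 3->1 ok
  pos 18: x in {1,4}, choose 4; 1->4 ok
  pos 19: x in {1,4}, choose 4; 4->4 ok
  pos 20: x in {1,4}, choose 4; 4->4 ok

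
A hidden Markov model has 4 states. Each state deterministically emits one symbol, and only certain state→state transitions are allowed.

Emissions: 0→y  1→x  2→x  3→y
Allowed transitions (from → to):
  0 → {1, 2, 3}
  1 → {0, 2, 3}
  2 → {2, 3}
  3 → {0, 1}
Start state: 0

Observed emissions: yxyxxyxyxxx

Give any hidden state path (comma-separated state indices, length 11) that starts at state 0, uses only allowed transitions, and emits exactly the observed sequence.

  t0 'y' -> {0,3}, take 0 (start)
  t1 'x' -> {1,2}, take 1 (0->1 ok)
  t2 'y' -> {0,3}, take 0 (1->0 ok)
  t3 'x' -> {1,2}, take 1 (0->1 ok)
  t4 'x' -> {1,2}, take 2 (1->2 ok)
  t5 'y' -> {0,3}, take 3 (2->3 ok)
  t6 'x' -> {1,2}, take 1 (3->1 ok)
  t7 'y' -> {0,3}, take 3 (1->3 ok)
  t8 'x' -> {1,2}, take 1 (3->1 ok)
  t9 'x' -> {1,2}, take 2 (1->2 ok)
  t10 'x' -> {1,2}, take 2 (2->2 ok)

0,1,0,1,2,3,1,3,1,2,2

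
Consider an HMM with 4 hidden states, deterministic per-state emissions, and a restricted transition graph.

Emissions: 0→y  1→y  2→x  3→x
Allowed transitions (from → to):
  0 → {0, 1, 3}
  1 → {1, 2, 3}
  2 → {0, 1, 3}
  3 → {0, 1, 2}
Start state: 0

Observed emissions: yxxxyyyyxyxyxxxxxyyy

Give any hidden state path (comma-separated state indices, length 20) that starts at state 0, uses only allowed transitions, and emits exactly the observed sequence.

  t0 'y' -> {0,1}, take 0 (start)
  t1 'x' -> {2,3}, take 3 (0->3 ok)
  t2 'x' -> {2,3}, take 2 (3->2 ok)
  t3 'x' -> {2,3}, take 3 (2->3 ok)
  t4 'y' -> {0,1}, take 0 (3->0 ok)
  t5 'y' -> {0,1}, take 0 (0->0 ok)
  t6 'y' -> {0,1}, take 0 (0->0 ok)
  t7 'y' -> {0,1}, take 0 (0->0 ok)
  t8 'x' -> {2,3}, take 3 (0->3 ok)
  t9 'y' -> {0,1}, take 1 (3->1 ok)
  t10 'x' -> {2,3}, take 3 (1->3 ok)
  t11 'y' -> {0,1}, take 1 (3->1 ok)
  t12 'x' -> {2,3}, take 3 (1->3 ok)
  t13 'x' -> {2,3}, take 2 (3->2 ok)
  t14 'x' -> {2,3}, take 3 (2->3 ok)
  t15 'x' -> {2,3}, take 2 (3->2 ok)
  t16 'x' -> {2,3}, take 3 (2->3 ok)
  t17 'y' -> {0,1}, take 0 (3->0 ok)
  t18 'y' -> {0,1}, take 0 (0->0 ok)
  t19 'y' -> {0,1}, take 0 (0->0 ok)

0,3,2,3,0,0,0,0,3,1,3,1,3,2,3,2,3,0,0,0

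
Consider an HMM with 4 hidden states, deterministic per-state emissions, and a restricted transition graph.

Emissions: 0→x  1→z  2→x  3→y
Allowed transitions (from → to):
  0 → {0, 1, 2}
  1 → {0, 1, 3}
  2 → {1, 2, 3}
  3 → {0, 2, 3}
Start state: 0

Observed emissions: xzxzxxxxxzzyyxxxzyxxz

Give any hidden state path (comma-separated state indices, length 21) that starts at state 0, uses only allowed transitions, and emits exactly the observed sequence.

  pos 0: x in {0,2}, choose 0; start
  pos 1: z in {1}, choose 1; 0->1 ok
  pos 2: x in {0,2}, choose 0; 1->0 ok
  pos 3: z in {1}, choose 1; 0->1 ok
  pos 4: x in {0,2}, choose 0; 1->0 ok
  pos 5: x in {0,2}, choose 0; 0->0 ok
  pos 6: x in {0,2}, choose 2; 0->2 ok
  pos 7: x in {0,2}, choose 2; 2->2 ok
  pos 8: x in {0,2}, choose 2; 2->2 ok
  pos 9: z in {1}, choose 1; 2->1 ok
  pos 10: z in {1}, choose 1; 1->1 ok
  pos 11: y in {3}, choose 3; 1->3 ok
  pos 12: y in {3}, choose 3; 3->3 ok
  pos 13: x in {0,2}, choose 0; 3->0 ok
  pos 14: x in {0,2}, choose 0; 0->0 ok
  pos 15: x in {0,2}, choose 0; 0->0 ok
  pos 16: z in {1}, choose 1; 0->1 ok
  pos 17: y in {3}, choose 3; 1->3 ok
  pos 18: x in {0,2}, choose 0; 3->0 ok
  pos 19: x in {0,2}, choose 2; 0->2 ok
  pos 20: z in {1}, choose 1; 2->1 ok

0,1,0,1,0,0,2,2,2,1,1,3,3,0,0,0,1,3,0,2,1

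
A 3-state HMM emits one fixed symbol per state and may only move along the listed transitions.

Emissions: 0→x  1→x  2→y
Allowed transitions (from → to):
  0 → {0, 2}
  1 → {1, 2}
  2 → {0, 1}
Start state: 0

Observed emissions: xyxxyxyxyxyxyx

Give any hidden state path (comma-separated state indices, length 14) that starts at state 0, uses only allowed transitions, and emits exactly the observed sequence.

  [0] x  {0,1}  => 0  start
  [1] y  {2}  => 2  0->2 ok
  [2] x  {0,1}  => 0  2->0 ok
  [3] x  {0,1}  => 0  0->0 ok
  [4] y  {2}  => 2  0->2 ok
  [5] x  {0,1}  => 0  2->0 ok
  [6] y  {2}  => 2  0->2 ok
  [7] x  {0,1}  => 0  2->0 ok
  [8] y  {2}  => 2  0->2 ok
  [9] x  {0,1}  => 1  2->1 ok
  [10] y  {2}  => 2  1->2 ok
  [11] x  {0,1}  => 0  2->0 ok
  [12] y  {2}  => 2  0->2 ok
  [13] x  {0,1}  => 0  2->0 ok

0,2,0,0,2,0,2,0,2,1,2,0,2,0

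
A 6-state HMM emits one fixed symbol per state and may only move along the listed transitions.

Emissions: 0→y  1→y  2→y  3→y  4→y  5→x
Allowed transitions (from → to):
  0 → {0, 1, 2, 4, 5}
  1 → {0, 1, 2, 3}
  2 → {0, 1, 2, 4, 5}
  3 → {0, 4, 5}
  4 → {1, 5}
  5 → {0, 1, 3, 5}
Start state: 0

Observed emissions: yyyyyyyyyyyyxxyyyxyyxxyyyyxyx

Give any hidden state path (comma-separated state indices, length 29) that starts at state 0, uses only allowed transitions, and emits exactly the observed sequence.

0,1,0,1,3,0,2,2,2,1,1,2,5,5,0,2,0,5,1,0,5,5,1,1,3,0,5,3,5

  pos 0: y in {0,1,2,3,4}, choose 0; start
  pos 1: y in {0,1,2,3,4}, choose 1; 0->1 ok
  pos 2: y in {0,1,2,3,4}, choose 0; 1->0 ok
  pos 3: y in {0,1,2,3,4}, choose 1; 0->1 ok
  pos 4: y in {0,1,2,3,4}, choose 3; 1->3 ok
  pos 5: y in {0,1,2,3,4}, choose 0; 3->0 ok
  pos 6: y in {0,1,2,3,4}, choose 2; 0->2 ok
  pos 7: y in {0,1,2,3,4}, choose 2; 2->2 ok
  pos 8: y in {0,1,2,3,4}, choose 2; 2->2 ok
  pos 9: y in {0,1,2,3,4}, choose 1; 2->1 ok
  pos 10: y in {0,1,2,3,4}, choose 1; 1->1 ok
  pos 11: y in {0,1,2,3,4}, choose 2; 1->2 ok
  pos 12: x in {5}, choose 5; 2->5 ok
  pos 13: x in {5}, choose 5; 5->5 ok
  pos 14: y in {0,1,2,3,4}, choose 0; 5->0 ok
  pos 15: y in {0,1,2,3,4}, choose 2; 0->2 ok
  pos 16: y in {0,1,2,3,4}, choose 0; 2->0 ok
  pos 17: x in {5}, choose 5; 0->5 ok
  pos 18: y in {0,1,2,3,4}, choose 1; 5->1 ok
  pos 19: y in {0,1,2,3,4}, choose 0; 1->0 ok
  pos 20: x in {5}, choose 5; 0->5 ok
  pos 21: x in {5}, choose 5; 5->5 ok
  pos 22: y in {0,1,2,3,4}, choose 1; 5->1 ok
  pos 23: y in {0,1,2,3,4}, choose 1; 1->1 ok
  pos 24: y in {0,1,2,3,4}, choose 3; 1->3 ok
  pos 25: y in {0,1,2,3,4}, choose 0; 3->0 ok
  pos 26: x in {5}, choose 5; 0->5 ok
  pos 27: y in {0,1,2,3,4}, choose 3; 5->3 ok
  pos 28: x in {5}, choose 5; 3->5 ok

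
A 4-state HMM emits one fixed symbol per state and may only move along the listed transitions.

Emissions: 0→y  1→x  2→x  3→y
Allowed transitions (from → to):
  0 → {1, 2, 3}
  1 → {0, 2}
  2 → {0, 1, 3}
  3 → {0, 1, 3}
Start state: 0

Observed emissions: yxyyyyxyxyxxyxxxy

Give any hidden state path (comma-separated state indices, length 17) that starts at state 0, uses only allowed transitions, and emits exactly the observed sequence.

0,2,3,3,3,0,2,0,1,0,2,1,0,1,2,1,0

  pos 0: y in {0,3}, choose 0; start
  pos 1: x in {1,2}, choose 2; 0->2 ok
  pos 2: y in {0,3}, choose 3; 2->3 ok
  pos 3: y in {0,3}, choose 3; 3->3 ok
  pos 4: y in {0,3}, choose 3; 3->3 ok
  pos 5: y in {0,3}, choose 0; 3->0 ok
  pos 6: x in {1,2}, choose 2; 0->2 ok
  pos 7: y in {0,3}, choose 0; 2->0 ok
  pos 8: x in {1,2}, choose 1; 0->1 ok
  pos 9: y in {0,3}, choose 0; 1->0 ok
  pos 10: x in {1,2}, choose 2; 0->2 ok
  pos 11: x in {1,2}, choose 1; 2->1 ok
  pos 12: y in {0,3}, choose 0; 1->0 ok
  pos 13: x in {1,2}, choose 1; 0->1 ok
  pos 14: x in {1,2}, choose 2; 1->2 ok
  pos 15: x in {1,2}, choose 1; 2->1 ok
  pos 16: y in {0,3}, choose 0; 1->0 ok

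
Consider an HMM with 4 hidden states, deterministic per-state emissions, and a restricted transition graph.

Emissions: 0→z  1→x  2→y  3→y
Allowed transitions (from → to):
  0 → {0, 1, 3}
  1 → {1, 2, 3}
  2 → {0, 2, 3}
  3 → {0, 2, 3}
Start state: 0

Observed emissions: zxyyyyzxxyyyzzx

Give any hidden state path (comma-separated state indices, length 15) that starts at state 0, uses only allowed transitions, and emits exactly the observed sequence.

  t0 'z' -> {0}, take 0 (start)
  t1 'x' -> {1}, take 1 (0->1 ok)
  t2 'y' -> {2,3}, take 2 (1->2 ok)
  t3 'y' -> {2,3}, take 2 (2->2 ok)
  t4 'y' -> {2,3}, take 3 (2->3 ok)
  t5 'y' -> {2,3}, take 2 (3->2 ok)
  t6 'z' -> {0}, take 0 (2->0 ok)
  t7 'x' -> {1}, take 1 (0->1 ok)
  t8 'x' -> {1}, take 1 (1->1 ok)
  t9 'y' -> {2,3}, take 2 (1->2 ok)
  t10 'y' -> {2,3}, take 2 (2->2 ok)
  t11 'y' -> {2,3}, take 3 (2->3 ok)
  t12 'z' -> {0}, take 0 (3->0 ok)
  t13 'z' -> {0}, take 0 (0->0 ok)
  t14 'x' -> {1}, take 1 (0->1 ok)

0,1,2,2,3,2,0,1,1,2,2,3,0,0,1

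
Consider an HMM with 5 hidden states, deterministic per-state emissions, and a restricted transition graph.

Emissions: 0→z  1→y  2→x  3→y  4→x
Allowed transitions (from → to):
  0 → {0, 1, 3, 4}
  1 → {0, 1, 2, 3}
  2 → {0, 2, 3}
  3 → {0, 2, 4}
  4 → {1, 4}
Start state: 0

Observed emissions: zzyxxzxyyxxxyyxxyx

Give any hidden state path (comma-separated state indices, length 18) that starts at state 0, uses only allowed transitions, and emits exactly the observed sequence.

0,0,3,2,2,0,4,1,3,4,4,4,1,1,2,2,3,2

  t0 'z' -> {0}, take 0 (start)
  t1 'z' -> {0}, take 0 (0->0 ok)
  t2 'y' -> {1,3}, take 3 (0->3 ok)
  t3 'x' -> {2,4}, take 2 (3->2 ok)
  t4 'x' -> {2,4}, take 2 (2->2 ok)
  t5 'z' -> {0}, take 0 (2->0 ok)
  t6 'x' -> {2,4}, take 4 (0->4 ok)
  t7 'y' -> {1,3}, take 1 (4->1 ok)
  t8 'y' -> {1,3}, take 3 (1->3 ok)
  t9 'x' -> {2,4}, take 4 (3->4 ok)
  t10 'x' -> {2,4}, take 4 (4->4 ok)
  t11 'x' -> {2,4}, take 4 (4->4 ok)
  t12 'y' -> {1,3}, take 1 (4->1 ok)
  t13 'y' -> {1,3}, take 1 (1->1 ok)
  t14 'x' -> {2,4}, take 2 (1->2 ok)
  t15 'x' -> {2,4}, take 2 (2->2 ok)
  t16 'y' -> {1,3}, take 3 (2->3 ok)
  t17 'x' -> {2,4}, take 2 (3->2 ok)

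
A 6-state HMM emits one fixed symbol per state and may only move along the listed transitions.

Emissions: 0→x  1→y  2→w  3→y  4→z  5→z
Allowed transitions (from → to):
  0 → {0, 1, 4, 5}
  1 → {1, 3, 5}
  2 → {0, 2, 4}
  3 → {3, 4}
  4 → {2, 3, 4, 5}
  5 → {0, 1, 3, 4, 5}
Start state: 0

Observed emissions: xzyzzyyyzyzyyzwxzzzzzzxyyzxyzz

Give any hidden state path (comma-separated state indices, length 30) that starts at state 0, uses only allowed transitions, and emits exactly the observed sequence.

  pos 0: x in {0}, choose 0; start
  pos 1: z in {4,5}, choose 4; 0->4 ok
  pos 2: y in {1,3}, choose 3; 4->3 ok
  pos 3: z in {4,5}, choose 4; 3->4 ok
  pos 4: z in {4,5}, choose 5; 4->5 ok
  pos 5: y in {1,3}, choose 1; 5->1 ok
  pos 6: y in {1,3}, choose 1; 1->1 ok
  pos 7: y in {1,3}, choose 3; 1->3 ok
  pos 8: z in {4,5}, choose 4; 3->4 ok
  pos 9: y in {1,3}, choose 3; 4->3 ok
  pos 10: z in {4,5}, choose 4; 3->4 ok
  pos 11: y in {1,3}, choose 3; 4->3 ok
  pos 12: y in {1,3}, choose 3; 3->3 ok
  pos 13: z in {4,5}, choose 4; 3->4 ok
  pos 14: w in {2}, choose 2; 4->2 ok
  pos 15: x in {0}, choose 0; 2->0 ok
  pos 16: z in {4,5}, choose 4; 0->4 ok
  pos 17: z in {4,5}, choose 5; 4->5 ok
  pos 18: z in {4,5}, choose 5; 5->5 ok
  pos 19: z in {4,5}, choose 5; 5->5 ok
  pos 20: z in {4,5}, choose 5; 5->5 ok
  pos 21: z in {4,5}, choose 5; 5->5 ok
  pos 22: x in {0}, choose 0; 5->0 ok
  pos 23: y in {1,3}, choose 1; 0->1 ok
  pos 24: y in {1,3}, choose 1; 1->1 ok
  pos 25: z in {4,5}, choose 5; 1->5 ok
  pos 26: x in {0}, choose 0; 5->0 ok
  pos 27: y in {1,3}, choose 1; 0->1 ok
  pos 28: z in {4,5}, choose 5; 1->5 ok
  pos 29: z in {4,5}, choose 4; 5->4 ok

0,4,3,4,5,1,1,3,4,3,4,3,3,4,2,0,4,5,5,5,5,5,0,1,1,5,0,1,5,4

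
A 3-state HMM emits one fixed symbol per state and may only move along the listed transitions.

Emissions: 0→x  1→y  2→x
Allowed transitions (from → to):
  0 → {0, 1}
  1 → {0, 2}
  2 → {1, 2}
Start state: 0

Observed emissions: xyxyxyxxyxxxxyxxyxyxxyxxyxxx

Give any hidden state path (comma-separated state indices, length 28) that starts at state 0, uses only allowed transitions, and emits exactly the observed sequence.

0,1,0,1,0,1,0,0,1,0,0,0,0,1,2,2,1,2,1,2,2,1,2,2,1,0,0,0

  pos 0: x in {0,2}, choose 0; start
  pos 1: y in {1}, choose 1; 0->1 ok
  pos 2: x in {0,2}, choose 0; 1->0 ok
  pos 3: y in {1}, choose 1; 0->1 ok
  pos 4: x in {0,2}, choose 0; 1->0 ok
  pos 5: y in {1}, choose 1; 0->1 ok
  pos 6: x in {0,2}, choose 0; 1->0 ok
  pos 7: x in {0,2}, choose 0; 0->0 ok
  pos 8: y in {1}, choose 1; 0->1 ok
  pos 9: x in {0,2}, choose 0; 1->0 ok
  pos 10: x in {0,2}, choose 0; 0->0 ok
  pos 11: x in {0,2}, choose 0; 0->0 ok
  pos 12: x in {0,2}, choose 0; 0->0 ok
  pos 13: y in {1}, choose 1; 0->1 ok
  pos 14: x in {0,2}, choose 2; 1->2 ok
  pos 15: x in {0,2}, choose 2; 2->2 ok
  pos 16: y in {1}, choose 1; 2->1 ok
  pos 17: x in {0,2}, choose 2; 1->2 ok
  pos 18: y in {1}, choose 1; 2->1 ok
  pos 19: x in {0,2}, choose 2; 1->2 ok
  pos 20: x in {0,2}, choose 2; 2->2 ok
  pos 21: y in {1}, choose 1; 2->1 ok
  pos 22: x in {0,2}, choose 2; 1->2 ok
  pos 23: x in {0,2}, choose 2; 2->2 ok
  pos 24: y in {1}, choose 1; 2->1 ok
  pos 25: x in {0,2}, choose 0; 1->0 ok
  pos 26: x in {0,2}, choose 0; 0->0 ok
  pos 27: x in {0,2}, choose 0; 0->0 ok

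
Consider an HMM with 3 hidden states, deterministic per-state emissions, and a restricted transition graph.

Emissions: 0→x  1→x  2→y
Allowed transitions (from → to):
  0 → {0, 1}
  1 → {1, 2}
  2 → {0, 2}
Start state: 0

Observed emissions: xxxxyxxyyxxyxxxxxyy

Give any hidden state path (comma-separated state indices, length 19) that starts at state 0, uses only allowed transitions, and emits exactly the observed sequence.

0,1,1,1,2,0,1,2,2,0,1,2,0,0,0,1,1,2,2

  pos 0: x in {0,1}, choose 0; start
  pos 1: x in {0,1}, choose 1; 0->1 ok
  pos 2: x in {0,1}, choose 1; 1->1 ok
  pos 3: x in {0,1}, choose 1; 1->1 ok
  pos 4: y in {2}, choose 2; 1->2 ok
  pos 5: x in {0,1}, choose 0; 2->0 ok
  pos 6: x in {0,1}, choose 1; 0->1 ok
  pos 7: y in {2}, choose 2; 1->2 ok
  pos 8: y in {2}, choose 2; 2->2 ok
  pos 9: x in {0,1}, choose 0; 2->0 ok
  pos 10: x in {0,1}, choose 1; 0->1 ok
  pos 11: y in {2}, choose 2; 1->2 ok
  pos 12: x in {0,1}, choose 0; 2->0 ok
  pos 13: x in {0,1}, choose 0; 0->0 ok
  pos 14: x in {0,1}, choose 0; 0->0 ok
  pos 15: x in {0,1}, choose 1; 0->1 ok
  pos 16: x in {0,1}, choose 1; 1->1 ok
  pos 17: y in {2}, choose 2; 1->2 ok
  pos 18: y in {2}, choose 2; 2->2 ok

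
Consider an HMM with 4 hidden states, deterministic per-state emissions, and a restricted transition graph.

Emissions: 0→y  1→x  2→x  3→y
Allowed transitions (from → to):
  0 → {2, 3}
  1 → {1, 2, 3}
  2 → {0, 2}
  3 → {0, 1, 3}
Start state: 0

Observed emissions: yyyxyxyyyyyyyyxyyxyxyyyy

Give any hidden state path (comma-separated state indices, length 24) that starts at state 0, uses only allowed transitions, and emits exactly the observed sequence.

0,3,3,1,3,1,3,3,0,3,3,3,0,3,1,3,0,2,0,2,0,3,3,0

  [0] y  {0,3}  => 0  start
  [1] y  {0,3}  => 3  0->3 ok
  [2] y  {0,3}  => 3  3->3 ok
  [3] x  {1,2}  => 1  3->1 ok
  [4] y  {0,3}  => 3  1->3 ok
  [5] x  {1,2}  => 1  3->1 ok
  [6] y  {0,3}  => 3  1->3 ok
  [7] y  {0,3}  => 3  3->3 ok
  [8] y  {0,3}  => 0  3->0 ok
  [9] y  {0,3}  => 3  0->3 ok
  [10] y  {0,3}  => 3  3->3 ok
  [11] y  {0,3}  => 3  3->3 ok
  [12] y  {0,3}  => 0  3->0 ok
  [13] y  {0,3}  => 3  0->3 ok
  [14] x  {1,2}  => 1  3->1 ok
  [15] y  {0,3}  => 3  1->3 ok
  [16] y  {0,3}  => 0  3->0 ok
  [17] x  {1,2}  => 2  0->2 ok
  [18] y  {0,3}  => 0  2->0 ok
  [19] x  {1,2}  => 2  0->2 ok
  [20] y  {0,3}  => 0  2->0 ok
  [21] y  {0,3}  => 3  0->3 ok
  [22] y  {0,3}  => 3  3->3 ok
  [23] y  {0,3}  => 0  3->0 ok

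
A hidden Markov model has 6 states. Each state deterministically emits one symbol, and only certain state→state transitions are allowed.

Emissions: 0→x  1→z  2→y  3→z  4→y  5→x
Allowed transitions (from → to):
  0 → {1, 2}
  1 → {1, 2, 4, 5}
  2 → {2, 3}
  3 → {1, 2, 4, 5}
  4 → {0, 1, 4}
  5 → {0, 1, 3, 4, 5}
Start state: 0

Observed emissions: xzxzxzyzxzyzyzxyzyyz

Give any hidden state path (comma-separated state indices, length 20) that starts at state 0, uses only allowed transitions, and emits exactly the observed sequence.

  t0 'x' -> {0,5}, take 0 (start)
  t1 'z' -> {1,3}, take 1 (0->1 ok)
  t2 'x' -> {0,5}, take 5 (1->5 ok)
  t3 'z' -> {1,3}, take 1 (5->1 ok)
  t4 'x' -> {0,5}, take 5 (1->5 ok)
  t5 'z' -> {1,3}, take 3 (5->3 ok)
  t6 'y' -> {2,4}, take 2 (3->2 ok)
  t7 'z' -> {1,3}, take 3 (2->3 ok)
  t8 'x' -> {0,5}, take 5 (3->5 ok)
  t9 'z' -> {1,3}, take 3 (5->3 ok)
  t10 'y' -> {2,4}, take 4 (3->4 ok)
  t11 'z' -> {1,3}, take 1 (4->1 ok)
  t12 'y' -> {2,4}, take 4 (1->4 ok)
  t13 'z' -> {1,3}, take 1 (4->1 ok)
  t14 'x' -> {0,5}, take 5 (1->5 ok)
  t15 'y' -> {2,4}, take 4 (5->4 ok)
  t16 'z' -> {1,3}, take 1 (4->1 ok)
  t17 'y' -> {2,4}, take 2 (1->2 ok)
  t18 'y' -> {2,4}, take 2 (2->2 ok)
  t19 'z' -> {1,3}, take 3 (2->3 ok)

0,1,5,1,5,3,2,3,5,3,4,1,4,1,5,4,1,2,2,3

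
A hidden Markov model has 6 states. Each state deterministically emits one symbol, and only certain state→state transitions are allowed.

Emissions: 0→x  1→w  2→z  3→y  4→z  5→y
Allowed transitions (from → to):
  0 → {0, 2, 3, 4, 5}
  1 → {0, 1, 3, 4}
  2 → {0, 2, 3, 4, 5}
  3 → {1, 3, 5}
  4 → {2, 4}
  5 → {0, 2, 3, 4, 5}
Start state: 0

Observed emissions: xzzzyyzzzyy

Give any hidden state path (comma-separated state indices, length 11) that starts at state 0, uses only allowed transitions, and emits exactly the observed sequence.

0,2,2,2,3,5,4,4,2,3,3

  [0] x  {0}  => 0  start
  [1] z  {2,4}  => 2  0->2 ok
  [2] z  {2,4}  => 2  2->2 ok
  [3] z  {2,4}  => 2  2->2 ok
  [4] y  {3,5}  => 3  2->3 ok
  [5] y  {3,5}  => 5  3->5 ok
  [6] z  {2,4}  => 4  5->4 ok
  [7] z  {2,4}  => 4  4->4 ok
  [8] z  {2,4}  => 2  4->2 ok
  [9] y  {3,5}  => 3  2->3 ok
  [10] y  {3,5}  => 3  3->3 ok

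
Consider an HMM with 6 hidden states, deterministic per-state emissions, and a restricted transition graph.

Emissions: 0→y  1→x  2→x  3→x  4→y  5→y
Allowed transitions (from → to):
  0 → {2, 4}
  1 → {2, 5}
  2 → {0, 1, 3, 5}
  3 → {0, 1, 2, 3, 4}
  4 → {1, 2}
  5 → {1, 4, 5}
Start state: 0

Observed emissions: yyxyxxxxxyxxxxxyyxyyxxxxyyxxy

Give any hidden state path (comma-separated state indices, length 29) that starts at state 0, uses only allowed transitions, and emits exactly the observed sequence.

0,4,2,0,2,1,2,1,2,0,2,3,3,3,3,0,4,1,5,4,2,3,1,2,5,5,1,2,5

  pos 0: y in {0,4,5}, choose 0; start
  pos 1: y in {0,4,5}, choose 4; 0->4 ok
  pos 2: x in {1,2,3}, choose 2; 4->2 ok
  pos 3: y in {0,4,5}, choose 0; 2->0 ok
  pos 4: x in {1,2,3}, choose 2; 0->2 ok
  pos 5: x in {1,2,3}, choose 1; 2->1 ok
  pos 6: x in {1,2,3}, choose 2; 1->2 ok
  pos 7: x in {1,2,3}, choose 1; 2->1 ok
  pos 8: x in {1,2,3}, choose 2; 1->2 ok
  pos 9: y in {0,4,5}, choose 0; 2->0 ok
  pos 10: x in {1,2,3}, choose 2; 0->2 ok
  pos 11: x in {1,2,3}, choose 3; 2->3 ok
  pos 12: x in {1,2,3}, choose 3; 3->3 ok
  pos 13: x in {1,2,3}, choose 3; 3->3 ok
  pos 14: x in {1,2,3}, choose 3; 3->3 ok
  pos 15: y in {0,4,5}, choose 0; 3->0 ok
  pos 16: y in {0,4,5}, choose 4; 0->4 ok
  pos 17: x in {1,2,3}, choose 1; 4->1 ok
  pos 18: y in {0,4,5}, choose 5; 1->5 ok
  pos 19: y in {0,4,5}, choose 4; 5->4 ok
  pos 20: x in {1,2,3}, choose 2; 4->2 ok
  pos 21: x in {1,2,3}, choose 3; 2->3 ok
  pos 22: x in {1,2,3}, choose 1; 3->1 ok
  pos 23: x in {1,2,3}, choose 2; 1->2 ok
  pos 24: y in {0,4,5}, choose 5; 2->5 ok
  pos 25: y in {0,4,5}, choose 5; 5->5 ok
  pos 26: x in {1,2,3}, choose 1; 5->1 ok
  pos 27: x in {1,2,3}, choose 2; 1->2 ok
  pos 28: y in {0,4,5}, choose 5; 2->5 ok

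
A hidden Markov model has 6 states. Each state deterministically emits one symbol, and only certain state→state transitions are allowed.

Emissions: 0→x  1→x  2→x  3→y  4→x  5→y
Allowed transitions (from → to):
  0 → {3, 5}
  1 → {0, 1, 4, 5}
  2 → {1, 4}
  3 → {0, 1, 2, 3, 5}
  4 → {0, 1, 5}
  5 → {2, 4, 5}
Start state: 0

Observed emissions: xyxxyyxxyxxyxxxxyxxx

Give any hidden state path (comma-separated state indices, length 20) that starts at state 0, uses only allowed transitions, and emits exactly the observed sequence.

0,3,1,1,5,5,4,0,3,2,1,5,4,1,1,0,3,2,1,4

  pos 0: x in {0,1,2,4}, choose 0; start
  pos 1: y in {3,5}, choose 3; 0->3 ok
  pos 2: x in {0,1,2,4}, choose 1; 3->1 ok
  pos 3: x in {0,1,2,4}, choose 1; 1->1 ok
  pos 4: y in {3,5}, choose 5; 1->5 ok
  pos 5: y in {3,5}, choose 5; 5->5 ok
  pos 6: x in {0,1,2,4}, choose 4; 5->4 ok
  pos 7: x in {0,1,2,4}, choose 0; 4->0 ok
  pos 8: y in {3,5}, choose 3; 0->3 ok
  pos 9: x in {0,1,2,4}, choose 2; 3->2 ok
  pos 10: x in {0,1,2,4}, choose 1; 2->1 ok
  pos 11: y in {3,5}, choose 5; 1->5 ok
  pos 12: x in {0,1,2,4}, choose 4; 5->4 ok
  pos 13: x in {0,1,2,4}, choose 1; 4->1 ok
  pos 14: x in {0,1,2,4}, choose 1; 1->1 ok
  pos 15: x in {0,1,2,4}, choose 0; 1->0 ok
  pos 16: y in {3,5}, choose 3; 0->3 ok
  pos 17: x in {0,1,2,4}, choose 2; 3->2 ok
  pos 18: x in {0,1,2,4}, choose 1; 2->1 ok
  pos 19: x in {0,1,2,4}, choose 4; 1->4 ok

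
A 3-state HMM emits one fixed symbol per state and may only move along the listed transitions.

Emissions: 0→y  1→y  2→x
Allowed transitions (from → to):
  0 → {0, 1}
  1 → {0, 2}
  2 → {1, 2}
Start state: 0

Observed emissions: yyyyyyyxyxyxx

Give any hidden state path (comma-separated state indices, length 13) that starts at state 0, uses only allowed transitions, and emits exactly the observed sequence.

0,1,0,1,0,0,1,2,1,2,1,2,2

  pos 0: y in {0,1}, choose 0; start
  pos 1: y in {0,1}, choose 1; 0->1 ok
  pos 2: y in {0,1}, choose 0; 1->0 ok
  pos 3: y in {0,1}, choose 1; 0->1 ok
  pos 4: y in {0,1}, choose 0; 1->0 ok
  pos 5: y in {0,1}, choose 0; 0->0 ok
  pos 6: y in {0,1}, choose 1; 0->1 ok
  pos 7: x in {2}, choose 2; 1->2 ok
  pos 8: y in {0,1}, choose 1; 2->1 ok
  pos 9: x in {2}, choose 2; 1->2 ok
  pos 10: y in {0,1}, choose 1; 2->1 ok
  pos 11: x in {2}, choose 2; 1->2 ok
  pos 12: x in {2}, choose 2; 2->2 ok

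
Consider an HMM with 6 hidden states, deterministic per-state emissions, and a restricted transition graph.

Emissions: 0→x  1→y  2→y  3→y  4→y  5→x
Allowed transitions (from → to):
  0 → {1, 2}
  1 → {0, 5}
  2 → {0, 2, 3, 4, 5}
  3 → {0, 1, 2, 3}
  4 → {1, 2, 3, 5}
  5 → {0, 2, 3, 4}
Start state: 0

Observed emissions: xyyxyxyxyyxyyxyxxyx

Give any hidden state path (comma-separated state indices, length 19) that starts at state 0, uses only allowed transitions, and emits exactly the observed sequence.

  pos 0: x in {0,5}, choose 0; start
  pos 1: y in {1,2,3,4}, choose 2; 0->2 ok
  pos 2: y in {1,2,3,4}, choose 2; 2->2 ok
  pos 3: x in {0,5}, choose 0; 2->0 ok
  pos 4: y in {1,2,3,4}, choose 1; 0->1 ok
  pos 5: x in {0,5}, choose 5; 1->5 ok
  pos 6: y in {1,2,3,4}, choose 4; 5->4 ok
  pos 7: x in {0,5}, choose 5; 4->5 ok
  pos 8: y in {1,2,3,4}, choose 3; 5->3 ok
  pos 9: y in {1,2,3,4}, choose 1; 3->1 ok
  pos 10: x in {0,5}, choose 5; 1->5 ok
  pos 11: y in {1,2,3,4}, choose 2; 5->2 ok
  pos 12: y in {1,2,3,4}, choose 4; 2->4 ok
  pos 13: x in {0,5}, choose 5; 4->5 ok
  pos 14: y in {1,2,3,4}, choose 4; 5->4 ok
  pos 15: x in {0,5}, choose 5; 4->5 ok
  pos 16: x in {0,5}, choose 0; 5->0 ok
  pos 17: y in {1,2,3,4}, choose 1; 0->1 ok
  pos 18: x in {0,5}, choose 5; 1->5 ok

0,2,2,0,1,5,4,5,3,1,5,2,4,5,4,5,0,1,5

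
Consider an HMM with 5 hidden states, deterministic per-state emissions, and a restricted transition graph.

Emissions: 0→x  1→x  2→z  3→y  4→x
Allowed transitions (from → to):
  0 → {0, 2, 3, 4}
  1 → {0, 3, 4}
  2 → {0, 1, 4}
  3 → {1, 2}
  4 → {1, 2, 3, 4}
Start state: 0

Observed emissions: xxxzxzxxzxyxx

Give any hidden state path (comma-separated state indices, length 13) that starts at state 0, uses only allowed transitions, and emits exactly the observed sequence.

0,4,4,2,0,2,0,4,2,1,3,1,4

  t0 'x' -> {0,1,4}, take 0 (start)
  t1 'x' -> {0,1,4}, take 4 (0->4 ok)
  t2 'x' -> {0,1,4}, take 4 (4->4 ok)
  t3 'z' -> {2}, take 2 (4->2 ok)
  t4 'x' -> {0,1,4}, take 0 (2->0 ok)
  t5 'z' -> {2}, take 2 (0->2 ok)
  t6 'x' -> {0,1,4}, take 0 (2->0 ok)
  t7 'x' -> {0,1,4}, take 4 (0->4 ok)
  t8 'z' -> {2}, take 2 (4->2 ok)
  t9 'x' -> {0,1,4}, take 1 (2->1 ok)
  t10 'y' -> {3}, take 3 (1->3 ok)
  t11 'x' -> {0,1,4}, take 1 (3->1 ok)
  t12 'x' -> {0,1,4}, take 4 (1->4 ok)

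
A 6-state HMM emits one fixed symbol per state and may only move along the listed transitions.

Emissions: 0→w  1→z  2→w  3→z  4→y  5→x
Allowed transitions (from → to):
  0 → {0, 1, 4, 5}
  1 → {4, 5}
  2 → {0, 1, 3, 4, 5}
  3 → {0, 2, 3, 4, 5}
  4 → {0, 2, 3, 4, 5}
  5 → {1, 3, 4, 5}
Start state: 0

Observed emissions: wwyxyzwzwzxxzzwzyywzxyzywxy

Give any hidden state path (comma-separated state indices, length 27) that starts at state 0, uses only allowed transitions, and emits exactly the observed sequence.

  [0] w  {0,2}  => 0  start
  [1] w  {0,2}  => 0  0->0 ok
  [2] y  {4}  => 4  0->4 ok
  [3] x  {5}  => 5  4->5 ok
  [4] y  {4}  => 4  5->4 ok
  [5] z  {1,3}  => 3  4->3 ok
  [6] w  {0,2}  => 2  3->2 ok
  [7] z  {1,3}  => 3  2->3 ok
  [8] w  {0,2}  => 0  3->0 ok
  [9] z  {1,3}  => 1  0->1 ok
  [10] x  {5}  => 5  1->5 ok
  [11] x  {5}  => 5  5->5 ok
  [12] z  {1,3}  => 3  5->3 ok
  [13] z  {1,3}  => 3  3->3 ok
  [14] w  {0,2}  => 2  3->2 ok
  [15] z  {1,3}  => 1  2->1 ok
  [16] y  {4}  => 4  1->4 ok
  [17] y  {4}  => 4  4->4 ok
  [18] w  {0,2}  => 2  4->2 ok
  [19] z  {1,3}  => 1  2->1 ok
  [20] x  {5}  => 5  1->5 ok
  [21] y  {4}  => 4  5->4 ok
  [22] z  {1,3}  => 3  4->3 ok
  [23] y  {4}  => 4  3->4 ok
  [24] w  {0,2}  => 2  4->2 ok
  [25] x  {5}  => 5  2->5 ok
  [26] y  {4}  => 4  5->4 ok

0,0,4,5,4,3,2,3,0,1,5,5,3,3,2,1,4,4,2,1,5,4,3,4,2,5,4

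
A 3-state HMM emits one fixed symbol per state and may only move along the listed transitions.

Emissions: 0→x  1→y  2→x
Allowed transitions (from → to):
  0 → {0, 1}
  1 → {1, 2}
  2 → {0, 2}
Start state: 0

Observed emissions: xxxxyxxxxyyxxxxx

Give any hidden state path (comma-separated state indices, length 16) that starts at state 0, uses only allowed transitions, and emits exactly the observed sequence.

  pos 0: x in {0,2}, choose 0; start
  pos 1: x in {0,2}, choose 0; 0->0 ok
  pos 2: x in {0,2}, choose 0; 0->0 ok
  pos 3: x in {0,2}, choose 0; 0->0 ok
  pos 4: y in {1}, choose 1; 0->1 ok
  pos 5: x in {0,2}, choose 2; 1->2 ok
  pos 6: x in {0,2}, choose 2; 2->2 ok
  pos 7: x in {0,2}, choose 0; 2->0 ok
  pos 8: x in {0,2}, choose 0; 0->0 ok
  pos 9: y in {1}, choose 1; 0->1 ok
  pos 10: y in {1}, choose 1; 1->1 ok
  pos 11: x in {0,2}, choose 2; 1->2 ok
  pos 12: x in {0,2}, choose 2; 2->2 ok
  pos 13: x in {0,2}, choose 2; 2->2 ok
  pos 14: x in {0,2}, choose 2; 2->2 ok
  pos 15: x in {0,2}, choose 0; 2->0 ok

0,0,0,0,1,2,2,0,0,1,1,2,2,2,2,0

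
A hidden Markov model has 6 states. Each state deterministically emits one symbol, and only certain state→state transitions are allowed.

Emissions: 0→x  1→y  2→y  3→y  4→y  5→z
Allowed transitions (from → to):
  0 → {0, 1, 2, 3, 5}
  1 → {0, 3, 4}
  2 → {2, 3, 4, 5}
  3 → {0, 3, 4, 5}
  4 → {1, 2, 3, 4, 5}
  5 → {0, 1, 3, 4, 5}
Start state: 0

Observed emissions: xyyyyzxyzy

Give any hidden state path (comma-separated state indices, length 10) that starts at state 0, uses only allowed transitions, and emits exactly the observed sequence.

  [0] x  {0}  => 0  start
  [1] y  {1,2,3,4}  => 2  0->2 ok
  [2] y  {1,2,3,4}  => 4  2->4 ok
  [3] y  {1,2,3,4}  => 3  4->3 ok
  [4] y  {1,2,3,4}  => 3  3->3 ok
  [5] z  {5}  => 5  3->5 ok
  [6] x  {0}  => 0  5->0 ok
  [7] y  {1,2,3,4}  => 2  0->2 ok
  [8] z  {5}  => 5  2->5 ok
  [9] y  {1,2,3,4}  => 4  5->4 ok

0,2,4,3,3,5,0,2,5,4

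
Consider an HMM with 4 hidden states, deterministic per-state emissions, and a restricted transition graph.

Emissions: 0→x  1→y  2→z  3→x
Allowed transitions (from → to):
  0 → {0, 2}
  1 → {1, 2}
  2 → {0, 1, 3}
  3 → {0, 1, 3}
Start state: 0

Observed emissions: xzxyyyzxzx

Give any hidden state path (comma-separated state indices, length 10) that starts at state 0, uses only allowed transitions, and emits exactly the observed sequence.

0,2,3,1,1,1,2,0,2,0

  [0] x  {0,3}  => 0  start
  [1] z  {2}  => 2  0->2 ok
  [2] x  {0,3}  => 3  2->3 ok
  [3] y  {1}  => 1  3->1 ok
  [4] y  {1}  => 1  1->1 ok
  [5] y  {1}  => 1  1->1 ok
  [6] z  {2}  => 2  1->2 ok
  [7] x  {0,3}  => 0  2->0 ok
  [8] z  {2}  => 2  0->2 ok
  [9] x  {0,3}  => 0  2->0 ok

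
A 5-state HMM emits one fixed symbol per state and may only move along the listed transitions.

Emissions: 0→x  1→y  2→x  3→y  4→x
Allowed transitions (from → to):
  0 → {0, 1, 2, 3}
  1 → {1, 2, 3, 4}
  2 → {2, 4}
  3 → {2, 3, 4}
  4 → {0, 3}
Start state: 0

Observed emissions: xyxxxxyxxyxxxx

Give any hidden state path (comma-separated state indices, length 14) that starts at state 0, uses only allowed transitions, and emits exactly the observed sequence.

0,3,2,2,2,4,3,2,4,3,2,2,4,0

  [0] x  {0,2,4}  => 0  start
  [1] y  {1,3}  => 3  0->3 ok
  [2] x  {0,2,4}  => 2  3->2 ok
  [3] x  {0,2,4}  => 2  2->2 ok
  [4] x  {0,2,4}  => 2  2->2 ok
  [5] x  {0,2,4}  => 4  2->4 ok
  [6] y  {1,3}  => 3  4->3 ok
  [7] x  {0,2,4}  => 2  3->2 ok
  [8] x  {0,2,4}  => 4  2->4 ok
  [9] y  {1,3}  => 3  4->3 ok
  [10] x  {0,2,4}  => 2  3->2 ok
  [11] x  {0,2,4}  => 2  2->2 ok
  [12] x  {0,2,4}  => 4  2->4 ok
  [13] x  {0,2,4}  => 0  4->0 ok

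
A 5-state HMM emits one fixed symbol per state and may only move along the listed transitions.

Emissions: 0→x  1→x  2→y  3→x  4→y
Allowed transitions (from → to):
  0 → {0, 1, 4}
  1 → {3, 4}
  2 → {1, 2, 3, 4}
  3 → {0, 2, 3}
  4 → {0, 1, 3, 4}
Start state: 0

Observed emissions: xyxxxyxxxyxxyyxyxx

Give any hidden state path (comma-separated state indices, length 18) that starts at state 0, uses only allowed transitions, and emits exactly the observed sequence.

0,4,3,3,0,4,3,3,0,4,1,3,2,4,0,4,0,1

  [0] x  {0,1,3}  => 0  start
  [1] y  {2,4}  => 4  0->4 ok
  [2] x  {0,1,3}  => 3  4->3 ok
  [3] x  {0,1,3}  => 3  3->3 ok
  [4] x  {0,1,3}  => 0  3->0 ok
  [5] y  {2,4}  => 4  0->4 ok
  [6] x  {0,1,3}  => 3  4->3 ok
  [7] x  {0,1,3}  => 3  3->3 ok
  [8] x  {0,1,3}  => 0  3->0 ok
  [9] y  {2,4}  => 4  0->4 ok
  [10] x  {0,1,3}  => 1  4->1 ok
  [11] x  {0,1,3}  => 3  1->3 ok
  [12] y  {2,4}  => 2  3->2 ok
  [13] y  {2,4}  => 4  2->4 ok
  [14] x  {0,1,3}  => 0  4->0 ok
  [15] y  {2,4}  => 4  0->4 ok
  [16] x  {0,1,3}  => 0  4->0 ok
  [17] x  {0,1,3}  => 1  0->1 ok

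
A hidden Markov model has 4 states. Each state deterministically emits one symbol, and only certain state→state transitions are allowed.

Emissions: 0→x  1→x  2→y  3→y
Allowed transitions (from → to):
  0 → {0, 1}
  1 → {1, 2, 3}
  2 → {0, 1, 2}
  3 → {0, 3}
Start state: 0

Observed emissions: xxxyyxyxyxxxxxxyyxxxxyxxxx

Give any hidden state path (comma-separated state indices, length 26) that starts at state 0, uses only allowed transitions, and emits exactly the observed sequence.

  [0] x  {0,1}  => 0  start
  [1] x  {0,1}  => 0  0->0 ok
  [2] x  {0,1}  => 1  0->1 ok
  [3] y  {2,3}  => 2  1->2 ok
  [4] y  {2,3}  => 2  2->2 ok
  [5] x  {0,1}  => 1  2->1 ok
  [6] y  {2,3}  => 2  1->2 ok
  [7] x  {0,1}  => 1  2->1 ok
  [8] y  {2,3}  => 3  1->3 ok
  [9] x  {0,1}  => 0  3->0 ok
  [10] x  {0,1}  => 0  0->0 ok
  [11] x  {0,1}  => 0  0->0 ok
  [12] x  {0,1}  => 0  0->0 ok
  [13] x  {0,1}  => 0  0->0 ok
  [14] x  {0,1}  => 1  0->1 ok
  [15] y  {2,3}  => 3  1->3 ok
  [16] y  {2,3}  => 3  3->3 ok
  [17] x  {0,1}  => 0  3->0 ok
  [18] x  {0,1}  => 0  0->0 ok
  [19] x  {0,1}  => 1  0->1 ok
  [20] x  {0,1}  => 1  1->1 ok
  [21] y  {2,3}  => 2  1->2 ok
  [22] x  {0,1}  => 0  2->0 ok
  [23] x  {0,1}  => 0  0->0 ok
  [24] x  {0,1}  => 0  0->0 ok
  [25] x  {0,1}  => 0  0->0 ok

0,0,1,2,2,1,2,1,3,0,0,0,0,0,1,3,3,0,0,1,1,2,0,0,0,0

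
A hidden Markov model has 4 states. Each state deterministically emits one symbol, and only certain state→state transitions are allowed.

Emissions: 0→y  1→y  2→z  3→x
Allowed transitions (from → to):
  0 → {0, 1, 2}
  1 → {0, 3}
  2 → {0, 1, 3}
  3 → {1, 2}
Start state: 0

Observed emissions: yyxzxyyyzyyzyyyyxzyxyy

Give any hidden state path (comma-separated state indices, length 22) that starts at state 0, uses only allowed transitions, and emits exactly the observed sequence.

  t0 'y' -> {0,1}, take 0 (start)
  t1 'y' -> {0,1}, take 1 (0->1 ok)
  t2 'x' -> {3}, take 3 (1->3 ok)
  t3 'z' -> {2}, take 2 (3->2 ok)
  t4 'x' -> {3}, take 3 (2->3 ok)
  t5 'y' -> {0,1}, take 1 (3->1 ok)
  t6 'y' -> {0,1}, take 0 (1->0 ok)
  t7 'y' -> {0,1}, take 0 (0->0 ok)
  t8 'z' -> {2}, take 2 (0->2 ok)
  t9 'y' -> {0,1}, take 1 (2->1 ok)
  t10 'y' -> {0,1}, take 0 (1->0 ok)
  t11 'z' -> {2}, take 2 (0->2 ok)
  t12 'y' -> {0,1}, take 1 (2->1 ok)
  t13 'y' -> {0,1}, take 0 (1->0 ok)
  t14 'y' -> {0,1}, take 0 (0->0 ok)
  t15 'y' -> {0,1}, take 1 (0->1 ok)
  t16 'x' -> {3}, take 3 (1->3 ok)
  t17 'z' -> {2}, take 2 (3->2 ok)
  t18 'y' -> {0,1}, take 1 (2->1 ok)
  t19 'x' -> {3}, take 3 (1->3 ok)
  t20 'y' -> {0,1}, take 1 (3->1 ok)
  t21 'y' -> {0,1}, take 0 (1->0 ok)

0,1,3,2,3,1,0,0,2,1,0,2,1,0,0,1,3,2,1,3,1,0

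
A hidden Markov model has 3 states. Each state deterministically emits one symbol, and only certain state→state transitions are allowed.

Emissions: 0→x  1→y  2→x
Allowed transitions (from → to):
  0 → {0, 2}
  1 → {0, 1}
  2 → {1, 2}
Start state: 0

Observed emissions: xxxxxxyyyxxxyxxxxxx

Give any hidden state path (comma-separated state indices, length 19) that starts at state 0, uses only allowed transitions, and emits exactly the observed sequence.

  pos 0: x in {0,2}, choose 0; start
  pos 1: x in {0,2}, choose 0; 0->0 ok
  pos 2: x in {0,2}, choose 0; 0->0 ok
  pos 3: x in {0,2}, choose 2; 0->2 ok
  pos 4: x in {0,2}, choose 2; 2->2 ok
  pos 5: x in {0,2}, choose 2; 2->2 ok
  pos 6: y in {1}, choose 1; 2->1 ok
  pos 7: y in {1}, choose 1; 1->1 ok
  pos 8: y in {1}, choose 1; 1->1 ok
  pos 9: x in {0,2}, choose 0; 1->0 ok
  pos 10: x in {0,2}, choose 0; 0->0 ok
  pos 11: x in {0,2}, choose 2; 0->2 ok
  pos 12: y in {1}, choose 1; 2->1 ok
  pos 13: x in {0,2}, choose 0; 1->0 ok
  pos 14: x in {0,2}, choose 0; 0->0 ok
  pos 15: x in {0,2}, choose 0; 0->0 ok
  pos 16: x in {0,2}, choose 2; 0->2 ok
  pos 17: x in {0,2}, choose 2; 2->2 ok
  pos 18: x in {0,2}, choose 2; 2->2 ok

0,0,0,2,2,2,1,1,1,0,0,2,1,0,0,0,2,2,2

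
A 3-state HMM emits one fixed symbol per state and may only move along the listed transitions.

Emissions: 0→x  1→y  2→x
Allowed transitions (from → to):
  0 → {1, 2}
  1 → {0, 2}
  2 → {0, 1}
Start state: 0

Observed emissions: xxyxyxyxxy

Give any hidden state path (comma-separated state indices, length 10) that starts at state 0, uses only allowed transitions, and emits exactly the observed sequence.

0,2,1,0,1,0,1,0,2,1

  pos 0: x in {0,2}, choose 0; start
  pos 1: x in {0,2}, choose 2; 0->2 ok
  pos 2: y in {1}, choose 1; 2->1 ok
  pos 3: x in {0,2}, choose 0; 1->0 ok
  pos 4: y in {1}, choose 1; 0->1 ok
  pos 5: x in {0,2}, choose 0; 1->0 ok
  pos 6: y in {1}, choose 1; 0->1 ok
  pos 7: x in {0,2}, choose 0; 1->0 ok
  pos 8: x in {0,2}, choose 2; 0->2 ok
  pos 9: y in {1}, choose 1; 2->1 ok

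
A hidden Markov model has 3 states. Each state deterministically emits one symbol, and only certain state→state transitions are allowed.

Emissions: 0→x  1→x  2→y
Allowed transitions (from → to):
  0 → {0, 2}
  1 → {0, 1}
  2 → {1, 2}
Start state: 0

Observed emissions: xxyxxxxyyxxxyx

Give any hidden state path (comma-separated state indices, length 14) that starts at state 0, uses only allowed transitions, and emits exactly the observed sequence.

  [0] x  {0,1}  => 0  start
  [1] x  {0,1}  => 0  0->0 ok
  [2] y  {2}  => 2  0->2 ok
  [3] x  {0,1}  => 1  2->1 ok
  [4] x  {0,1}  => 1  1->1 ok
  [5] x  {0,1}  => 1  1->1 ok
  [6] x  {0,1}  => 0  1->0 ok
  [7] y  {2}  => 2  0->2 ok
  [8] y  {2}  => 2  2->2 ok
  [9] x  {0,1}  => 1  2->1 ok
  [10] x  {0,1}  => 1  1->1 ok
  [11] x  {0,1}  => 0  1->0 ok
  [12] y  {2}  => 2  0->2 ok
  [13] x  {0,1}  => 1  2->1 ok

0,0,2,1,1,1,0,2,2,1,1,0,2,1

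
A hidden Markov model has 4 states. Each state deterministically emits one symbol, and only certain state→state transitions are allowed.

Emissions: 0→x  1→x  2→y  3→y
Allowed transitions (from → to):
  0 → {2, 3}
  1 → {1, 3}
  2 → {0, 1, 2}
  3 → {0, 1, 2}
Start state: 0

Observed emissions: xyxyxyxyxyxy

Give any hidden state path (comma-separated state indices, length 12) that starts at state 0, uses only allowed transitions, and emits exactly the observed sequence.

  0: obs=x cand={0,1} pick 0 [start]
  1: obs=y cand={2,3} pick 2 [0->2 ok]
  2: obs=x cand={0,1} pick 0 [2->0 ok]
  3: obs=y cand={2,3} pick 2 [0->2 ok]
  4: obs=x cand={0,1} pick 0 [2->0 ok]
  5: obs=y cand={2,3} pick 3 [0->3 ok]
  6: obs=x cand={0,1} pick 0 [3->0 ok]
  7: obs=y cand={2,3} pick 3 [0->3 ok]
  8: obs=x cand={0,1} pick 0 [3->0 ok]
  9: obs=y cand={2,3} pick 2 [0->2 ok]
  10: obs=x cand={0,1} pick 0 [2->0 ok]
  11: obs=y cand={2,3} pick 3 [0->3 ok]

0,2,0,2,0,3,0,3,0,2,0,3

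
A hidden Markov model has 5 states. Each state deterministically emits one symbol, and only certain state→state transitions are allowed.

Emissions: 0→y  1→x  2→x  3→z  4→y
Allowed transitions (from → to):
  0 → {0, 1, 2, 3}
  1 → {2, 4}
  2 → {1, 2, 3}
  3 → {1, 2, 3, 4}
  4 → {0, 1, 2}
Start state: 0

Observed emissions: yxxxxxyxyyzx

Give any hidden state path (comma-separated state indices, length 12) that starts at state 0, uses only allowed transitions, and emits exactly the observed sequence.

  pos 0: y in {0,4}, choose 0; start
  pos 1: x in {1,2}, choose 2; 0->2 ok
  pos 2: x in {1,2}, choose 1; 2->1 ok
  pos 3: x in {1,2}, choose 2; 1->2 ok
  pos 4: x in {1,2}, choose 2; 2->2 ok
  pos 5: x in {1,2}, choose 1; 2->1 ok
  pos 6: y in {0,4}, choose 4; 1->4 ok
  pos 7: x in {1,2}, choose 1; 4->1 ok
  pos 8: y in {0,4}, choose 4; 1->4 ok
  pos 9: y in {0,4}, choose 0; 4->0 ok
  pos 10: z in {3}, choose 3; 0->3 ok
  pos 11: x in {1,2}, choose 2; 3->2 ok

0,2,1,2,2,1,4,1,4,0,3,2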